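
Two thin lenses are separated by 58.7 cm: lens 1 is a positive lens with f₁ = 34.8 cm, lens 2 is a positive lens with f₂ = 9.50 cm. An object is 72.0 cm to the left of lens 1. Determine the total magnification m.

Lens 1: 1/d_i1 = 1/(34.8) − 1/(72.0) = 0.01485, so d_i1 = 67.35 cm; m₁ = −d_i1/d_o1 = -0.9354.
d_o2 = 58.7 − (67.35) = -8.650 cm (virtual object).
Lens 2: 1/d_i2 = 1/(9.50) − 1/(-8.650) = 0.2209, so d_i2 = 4.528 cm; m₂ = −d_i2/d_o2 = +0.5234.
m = m₁·m₂ = (-0.9354)(+0.5234) = -0.490.

m = -0.490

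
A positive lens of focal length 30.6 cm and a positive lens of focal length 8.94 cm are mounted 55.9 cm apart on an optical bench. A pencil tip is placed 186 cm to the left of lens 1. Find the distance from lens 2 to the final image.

Lens 1: 1/d_i1 = 1/f₁ − 1/d_o1 = 1/(30.6) − 1/(186) = 0.02730, so d_i1 = 36.63 cm.
The intermediate image is 36.63 cm to the right of lens 1, which is 55.9 − (36.63) = 19.27 cm to the left of lens 2, so d_o2 = +19.27 cm.
Lens 2: 1/d_i2 = 1/f₂ − 1/d_o2 = 1/(8.94) − 1/(19.27) = 0.05996, so d_i2 = 16.7 cm.
The final image is real, 16.7 cm to the right of lens 2 (overall magnification ≈ 0.17).

16.7 cm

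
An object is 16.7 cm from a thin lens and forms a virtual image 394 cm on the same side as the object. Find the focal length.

Virtual image ⇒ d_i = −394 cm.
1/f = 1/d_o + 1/d_i = 1/(16.7) + 1/(-394) = 0.05734, so f = 17.4 cm.
Since f is positive, the thin lens is converging.

f = 17.4 cm (converging)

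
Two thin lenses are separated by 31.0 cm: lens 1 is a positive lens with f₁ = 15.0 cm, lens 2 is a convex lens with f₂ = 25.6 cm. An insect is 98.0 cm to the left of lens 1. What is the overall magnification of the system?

m = -0.376

Lens 1: 1/d_i1 = 1/(15.0) − 1/(98.0) = 0.05646, so d_i1 = 17.71 cm; m₁ = −d_i1/d_o1 = -0.1807.
d_o2 = 31.0 − (17.71) = 13.29 cm.
Lens 2: 1/d_i2 = 1/(25.6) − 1/(13.29) = -0.03618, so d_i2 = -27.64 cm; m₂ = −d_i2/d_o2 = +2.080.
m = m₁·m₂ = (-0.1807)(+2.080) = -0.376.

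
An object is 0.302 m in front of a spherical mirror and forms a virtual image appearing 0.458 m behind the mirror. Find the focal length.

Virtual image ⇒ d_i = −0.458 m.
1/f = 1/d_o + 1/d_i = 1/(0.302) + 1/(-0.458) = 1.128, so f = 0.887 m.
Since f is positive, the spherical mirror is concave.

f = 0.887 m (concave)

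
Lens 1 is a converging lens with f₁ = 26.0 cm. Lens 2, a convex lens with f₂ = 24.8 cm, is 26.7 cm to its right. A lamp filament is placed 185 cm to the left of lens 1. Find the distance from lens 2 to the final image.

Lens 1: 1/d_i1 = 1/f₁ − 1/d_o1 = 1/(26.0) − 1/(185) = 0.03306, so d_i1 = 30.25 cm.
The intermediate image is 30.25 cm to the right of lens 1, which lies 3.550 cm to the right of lens 2 — a virtual object — so d_o2 = −3.550 cm.
Lens 2: 1/d_i2 = 1/f₂ − 1/d_o2 = 1/(24.8) − 1/(-3.550) = 0.3220, so d_i2 = 3.11 cm.
The final image is real, 3.11 cm to the right of lens 2 (overall magnification ≈ -0.14).

3.11 cm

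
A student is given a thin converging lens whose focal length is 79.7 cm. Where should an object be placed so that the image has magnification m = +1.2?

13.3 cm

m = −d_i/d_o ⇒ d_i = −m·d_o.
1/f = 1/d_o + 1/d_i = 1/d_o − 1/(m·d_o) = (1 − 1/m)/d_o, so d_o = f(1 − 1/m) = (79.70)(1 − 1/(+1.2)) = 13.3 cm.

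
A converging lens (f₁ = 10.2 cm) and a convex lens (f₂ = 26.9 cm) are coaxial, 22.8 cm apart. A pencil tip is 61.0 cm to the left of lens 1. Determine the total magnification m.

Lens 1: 1/d_i1 = 1/(10.2) − 1/(61.0) = 0.08165, so d_i1 = 12.25 cm; m₁ = −d_i1/d_o1 = -0.2008.
d_o2 = 22.8 − (12.25) = 10.55 cm.
Lens 2: 1/d_i2 = 1/(26.9) − 1/(10.55) = -0.05761, so d_i2 = -17.36 cm; m₂ = −d_i2/d_o2 = +1.645.
m = m₁·m₂ = (-0.2008)(+1.645) = -0.330.

m = -0.330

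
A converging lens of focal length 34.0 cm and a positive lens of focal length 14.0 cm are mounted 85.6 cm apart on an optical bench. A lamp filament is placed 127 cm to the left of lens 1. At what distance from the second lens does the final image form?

21.8 cm

Lens 1: 1/d_i1 = 1/f₁ − 1/d_o1 = 1/(34.0) − 1/(127) = 0.02154, so d_i1 = 46.43 cm.
The intermediate image is 46.43 cm to the right of lens 1, which is 85.6 − (46.43) = 39.17 cm to the left of lens 2, so d_o2 = +39.17 cm.
Lens 2: 1/d_i2 = 1/f₂ − 1/d_o2 = 1/(14.0) − 1/(39.17) = 0.04590, so d_i2 = 21.8 cm.
The final image is real, 21.8 cm to the right of lens 2 (overall magnification ≈ 0.20).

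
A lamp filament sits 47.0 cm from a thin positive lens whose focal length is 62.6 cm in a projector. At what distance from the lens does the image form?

189 cm

Thin-lens equation: 1/v = 1/f − 1/u = 1/(62.60) − 1/(47.0) = 0.01597 − 0.02128 = -0.005302, so v = -189 cm.
The image is virtual, upright and enlarged, on the same side as the object.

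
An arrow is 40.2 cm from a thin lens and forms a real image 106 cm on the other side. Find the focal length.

Real image ⇒ d_i = +106 cm.
1/f = 1/d_o + 1/d_i = 1/(40.2) + 1/(106) = 0.03431, so f = 29.1 cm.
Since f is positive, the thin lens is converging.

f = 29.1 cm (converging)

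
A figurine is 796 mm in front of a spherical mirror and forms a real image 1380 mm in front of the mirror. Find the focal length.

f = 505 mm (concave)

Real image ⇒ d_i = +1380 mm.
1/f = 1/d_o + 1/d_i = 1/(796) + 1/(1380) = 0.001981, so f = 505 mm.
Since f is positive, the spherical mirror is concave.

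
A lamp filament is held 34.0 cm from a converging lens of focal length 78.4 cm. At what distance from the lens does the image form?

60.0 cm

Thin-lens equation: 1/q = 1/f − 1/p = 1/(78.40) − 1/(34.0) = 0.01276 − 0.02941 = -0.01666, so q = -60.0 cm.
The image is virtual, upright and enlarged, on the same side as the object.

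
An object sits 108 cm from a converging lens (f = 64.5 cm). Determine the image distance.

Lens equation: 1/d_i = 1/f − 1/d_o = 1/(64.50) − 1/(108) = 0.01550 − 0.009259 = 0.006245, so d_i = 160 cm.
The image is real, inverted and enlarged, on the far side of the lens.

160 cm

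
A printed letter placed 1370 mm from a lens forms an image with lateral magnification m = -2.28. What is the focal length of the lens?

m = −d_i/d_o ⇒ d_i = −m·d_o = −(-2.28)·(1370) = 3124 mm.
1/f = 1/d_o + 1/d_i = 1/(1370) + 1/(3124) = 0.001050, so f = 952 mm.
Since f is positive, the lens is converging.

f = 952 mm (converging)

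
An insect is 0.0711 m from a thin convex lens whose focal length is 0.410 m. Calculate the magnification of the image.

m = +1.21

1/d_i = 1/f − 1/d_o = 1/(0.4100) − 1/(0.0711) = -11.63, so d_i = -0.08602 m.
m = −d_i/d_o = −(-0.08602)/(0.0711) = +1.21.
The image is virtual, upright and enlarged, on the same side as the object.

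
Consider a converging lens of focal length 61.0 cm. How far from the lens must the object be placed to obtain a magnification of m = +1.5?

m = −d_i/d_o ⇒ d_i = −m·d_o.
1/f = 1/d_o + 1/d_i = 1/d_o − 1/(m·d_o) = (1 − 1/m)/d_o, so d_o = f(1 − 1/m) = (61.00)(1 − 1/(+1.5)) = 20.3 cm.

20.3 cm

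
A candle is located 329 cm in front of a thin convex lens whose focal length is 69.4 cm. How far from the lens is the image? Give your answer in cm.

88.0 cm

Lens equation: 1/v = 1/f − 1/u = 1/(69.40) − 1/(329) = 0.01441 − 0.003040 = 0.01137, so v = 88.0 cm.
The image is real, inverted and reduced, on the far side of the lens.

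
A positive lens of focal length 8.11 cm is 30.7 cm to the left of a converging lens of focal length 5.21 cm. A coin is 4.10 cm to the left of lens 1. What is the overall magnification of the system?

Lens 1: 1/d_i1 = 1/(8.11) − 1/(4.10) = -0.1206, so d_i1 = -8.292 cm; m₁ = −d_i1/d_o1 = +2.022.
d_o2 = 30.7 − (-8.292) = 38.99 cm.
Lens 2: 1/d_i2 = 1/(5.21) − 1/(38.99) = 0.1663, so d_i2 = 6.014 cm; m₂ = −d_i2/d_o2 = -0.1542.
m = m₁·m₂ = (+2.022)(-0.1542) = -0.312.

m = -0.312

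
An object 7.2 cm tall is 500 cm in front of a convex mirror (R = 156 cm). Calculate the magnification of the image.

f = R/2 = 156/2 = 78.00 cm; for a convex mirror, f = -78.00 cm.
1/d_i = 1/f − 1/d_o = 1/(-78.00) − 1/(500) = -0.01482, so d_i = -67.47 cm.
m = −d_i/d_o = −(-67.47)/(500) = +0.135.
The image is virtual, upright and reduced, behind the mirror.

m = +0.135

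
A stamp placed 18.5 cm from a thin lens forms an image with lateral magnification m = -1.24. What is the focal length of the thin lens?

f = 10.2 cm (converging)

m = −d_i/d_o ⇒ d_i = −m·d_o = −(-1.24)·(18.5) = 22.94 cm.
1/f = 1/d_o + 1/d_i = 1/(18.5) + 1/(22.94) = 0.09765, so f = 10.2 cm.
Since f is positive, the thin lens is converging.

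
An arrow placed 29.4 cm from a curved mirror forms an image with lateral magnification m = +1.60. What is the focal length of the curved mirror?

m = −d_i/d_o ⇒ d_i = −m·d_o = −(+1.60)·(29.4) = -47.04 cm.
1/f = 1/d_o + 1/d_i = 1/(29.4) + 1/(-47.04) = 0.01276, so f = 78.4 cm.
Since f is positive, the curved mirror is concave.

f = 78.4 cm (concave)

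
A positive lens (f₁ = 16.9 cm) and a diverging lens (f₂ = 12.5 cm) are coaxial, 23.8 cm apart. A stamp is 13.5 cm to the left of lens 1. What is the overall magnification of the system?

m = +0.601

Lens 1: 1/d_i1 = 1/(16.9) − 1/(13.5) = -0.01490, so d_i1 = -67.10 cm; m₁ = −d_i1/d_o1 = +4.970.
d_o2 = 23.8 − (-67.10) = 90.90 cm.
f₂ = −12.5 cm (diverging).
Lens 2: 1/d_i2 = 1/(-12.5) − 1/(90.90) = -0.09100, so d_i2 = -10.99 cm; m₂ = −d_i2/d_o2 = +0.1209.
m = m₁·m₂ = (+4.970)(+0.1209) = +0.601.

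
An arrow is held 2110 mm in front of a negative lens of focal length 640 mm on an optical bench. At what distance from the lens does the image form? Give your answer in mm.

491 mm

For a negative lens, f = -640 mm.
Lens equation: 1/d_i = 1/f − 1/d_o = 1/(-640.0) − 1/(2110) = -0.001563 − 0.0004739 = -0.002036, so d_i = -491 mm.
The image is virtual, upright and reduced, on the same side as the object.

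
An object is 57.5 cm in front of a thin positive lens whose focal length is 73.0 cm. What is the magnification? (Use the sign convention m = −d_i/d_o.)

1/d_i = 1/f − 1/d_o = 1/(73.00) − 1/(57.5) = -0.003693, so d_i = -270.8 cm.
m = −d_i/d_o = −(-270.8)/(57.5) = +4.71.
The image is virtual, upright and enlarged, on the same side as the object.

m = +4.71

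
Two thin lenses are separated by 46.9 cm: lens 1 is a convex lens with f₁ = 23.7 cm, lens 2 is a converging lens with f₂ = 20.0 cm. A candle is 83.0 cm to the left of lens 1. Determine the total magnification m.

Lens 1: 1/d_i1 = 1/(23.7) − 1/(83.0) = 0.03015, so d_i1 = 33.17 cm; m₁ = −d_i1/d_o1 = -0.3996.
d_o2 = 46.9 − (33.17) = 13.73 cm.
Lens 2: 1/d_i2 = 1/(20.0) − 1/(13.73) = -0.02283, so d_i2 = -43.80 cm; m₂ = −d_i2/d_o2 = +3.190.
m = m₁·m₂ = (-0.3996)(+3.190) = -1.27.

m = -1.27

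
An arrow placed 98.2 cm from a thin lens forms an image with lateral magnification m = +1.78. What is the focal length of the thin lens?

m = −d_i/d_o ⇒ d_i = −m·d_o = −(+1.78)·(98.2) = -174.8 cm.
1/f = 1/d_o + 1/d_i = 1/(98.2) + 1/(-174.8) = 0.004462, so f = 224 cm.
Since f is positive, the thin lens is converging.

f = 224 cm (converging)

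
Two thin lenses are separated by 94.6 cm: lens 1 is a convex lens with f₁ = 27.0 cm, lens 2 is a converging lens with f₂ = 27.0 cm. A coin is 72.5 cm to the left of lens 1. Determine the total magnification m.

Lens 1: 1/d_i1 = 1/(27.0) − 1/(72.5) = 0.02324, so d_i1 = 43.02 cm; m₁ = −d_i1/d_o1 = -0.5934.
d_o2 = 94.6 − (43.02) = 51.58 cm.
Lens 2: 1/d_i2 = 1/(27.0) − 1/(51.58) = 0.01765, so d_i2 = 56.66 cm; m₂ = −d_i2/d_o2 = -1.098.
m = m₁·m₂ = (-0.5934)(-1.098) = +0.652.

m = +0.652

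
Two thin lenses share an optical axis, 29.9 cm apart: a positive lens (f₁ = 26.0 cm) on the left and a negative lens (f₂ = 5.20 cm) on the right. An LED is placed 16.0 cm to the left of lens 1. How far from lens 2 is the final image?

Lens 1: 1/d_i1 = 1/f₁ − 1/d_o1 = 1/(26.0) − 1/(16.0) = -0.02404, so d_i1 = -41.60 cm.
The intermediate image is 41.60 cm to the left of lens 1 (virtual), which is 29.9 − (-41.60) = 71.50 cm to the left of lens 2, so d_o2 = +71.50 cm.
Lens 2 is diverging, so f₂ = −5.20 cm.
Lens 2: 1/d_i2 = 1/f₂ − 1/d_o2 = 1/(-5.20) − 1/(71.50) = -0.2063, so d_i2 = -4.85 cm.
The final image is virtual, 4.85 cm to the left of lens 2 (overall magnification ≈ 0.18).

4.85 cm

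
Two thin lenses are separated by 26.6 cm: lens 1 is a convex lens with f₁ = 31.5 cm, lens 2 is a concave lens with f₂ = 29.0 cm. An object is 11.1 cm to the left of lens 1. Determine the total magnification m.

Lens 1: 1/d_i1 = 1/(31.5) − 1/(11.1) = -0.05834, so d_i1 = -17.14 cm; m₁ = −d_i1/d_o1 = +1.544.
d_o2 = 26.6 − (-17.14) = 43.74 cm.
f₂ = −29.0 cm (diverging).
Lens 2: 1/d_i2 = 1/(-29.0) − 1/(43.74) = -0.05735, so d_i2 = -17.44 cm; m₂ = −d_i2/d_o2 = +0.3987.
m = m₁·m₂ = (+1.544)(+0.3987) = +0.616.

m = +0.616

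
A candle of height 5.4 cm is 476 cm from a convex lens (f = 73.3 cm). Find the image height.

0.983 cm

1/d_i = 1/f − 1/d_o = 1/(73.30) − 1/(476) = 0.01154, so d_i = 86.64 cm.
m = −d_i/d_o = -0.1820.
|h_i| = |m|·h_o = 0.1820 × 5.4 = 0.983 cm. The image is real, inverted and reduced, on the far side of the lens.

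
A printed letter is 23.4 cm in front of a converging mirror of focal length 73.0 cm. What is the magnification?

m = +1.47

1/d_i = 1/f − 1/d_o = 1/(73.00) − 1/(23.4) = -0.02904, so d_i = -34.44 cm.
m = −d_i/d_o = −(-34.44)/(23.4) = +1.47.
The image is virtual, upright and enlarged, behind the mirror.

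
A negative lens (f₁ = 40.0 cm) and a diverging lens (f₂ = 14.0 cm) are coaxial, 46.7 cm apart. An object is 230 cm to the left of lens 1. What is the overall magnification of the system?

m = +0.0219

f₁ = −40.0 cm (diverging).
Lens 1: 1/d_i1 = 1/(-40.0) − 1/(230) = -0.02935, so d_i1 = -34.07 cm; m₁ = −d_i1/d_o1 = +0.1481.
d_o2 = 46.7 − (-34.07) = 80.77 cm.
f₂ = −14.0 cm (diverging).
Lens 2: 1/d_i2 = 1/(-14.0) − 1/(80.77) = -0.08381, so d_i2 = -11.93 cm; m₂ = −d_i2/d_o2 = +0.1477.
m = m₁·m₂ = (+0.1481)(+0.1477) = +0.0219.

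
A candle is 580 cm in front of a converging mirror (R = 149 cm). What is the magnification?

f = R/2 = 149/2 = 74.50 cm.
1/d_i = 1/f − 1/d_o = 1/(74.50) − 1/(580) = 0.01170, so d_i = 85.48 cm.
m = −d_i/d_o = −(85.48)/(580) = -0.147.
The image is real, inverted and reduced, in front of the mirror.

m = -0.147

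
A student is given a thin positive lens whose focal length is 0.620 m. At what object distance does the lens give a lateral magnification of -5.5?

m = −d_i/d_o ⇒ d_i = −m·d_o.
1/f = 1/d_o + 1/d_i = 1/d_o − 1/(m·d_o) = (1 − 1/m)/d_o, so d_o = f(1 − 1/m) = (0.6200)(1 − 1/(-5.5)) = 0.733 m.

0.733 m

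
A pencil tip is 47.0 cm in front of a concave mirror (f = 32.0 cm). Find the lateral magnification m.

m = -2.13

1/d_i = 1/f − 1/d_o = 1/(32.00) − 1/(47.0) = 0.009973, so d_i = 100.3 cm.
m = −d_i/d_o = −(100.3)/(47.0) = -2.13.
The image is real, inverted and enlarged, in front of the mirror.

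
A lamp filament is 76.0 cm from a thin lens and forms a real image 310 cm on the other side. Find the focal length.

f = 61.0 cm (converging)

Real image ⇒ d_i = +310 cm.
1/f = 1/d_o + 1/d_i = 1/(76.0) + 1/(310) = 0.01638, so f = 61.0 cm.
Since f is positive, the thin lens is converging.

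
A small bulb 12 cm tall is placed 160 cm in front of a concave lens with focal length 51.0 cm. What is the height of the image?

For a concave lens, f = -51.0 cm.
1/d_i = 1/f − 1/d_o = 1/(-51.00) − 1/(160) = -0.02586, so d_i = -38.67 cm.
m = −d_i/d_o = +0.2417.
|h_i| = |m|·h_o = 0.2417 × 12 = 2.90 cm. The image is virtual, upright and reduced, on the same side as the object.

2.90 cm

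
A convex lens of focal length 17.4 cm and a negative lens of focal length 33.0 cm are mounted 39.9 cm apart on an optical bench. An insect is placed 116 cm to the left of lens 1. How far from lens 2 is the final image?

Lens 1: 1/d_i1 = 1/f₁ − 1/d_o1 = 1/(17.4) − 1/(116) = 0.04885, so d_i1 = 20.47 cm.
The intermediate image is 20.47 cm to the right of lens 1, which is 39.9 − (20.47) = 19.43 cm to the left of lens 2, so d_o2 = +19.43 cm.
Lens 2 is diverging, so f₂ = −33.0 cm.
Lens 2: 1/d_i2 = 1/f₂ − 1/d_o2 = 1/(-33.0) − 1/(19.43) = -0.08177, so d_i2 = -12.2 cm.
The final image is virtual, 12.2 cm to the left of lens 2 (overall magnification ≈ -0.11).

12.2 cm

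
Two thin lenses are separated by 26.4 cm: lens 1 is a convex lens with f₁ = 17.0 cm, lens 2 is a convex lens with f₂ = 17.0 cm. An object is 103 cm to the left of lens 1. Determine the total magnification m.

Lens 1: 1/d_i1 = 1/(17.0) − 1/(103) = 0.04911, so d_i1 = 20.36 cm; m₁ = −d_i1/d_o1 = -0.1977.
d_o2 = 26.4 − (20.36) = 6.040 cm.
Lens 2: 1/d_i2 = 1/(17.0) − 1/(6.040) = -0.1067, so d_i2 = -9.369 cm; m₂ = −d_i2/d_o2 = +1.551.
m = m₁·m₂ = (-0.1977)(+1.551) = -0.307.

m = -0.307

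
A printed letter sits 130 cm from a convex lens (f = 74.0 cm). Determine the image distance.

172 cm

Thin-lens equation: 1/v = 1/f − 1/u = 1/(74.00) − 1/(130) = 0.01351 − 0.007692 = 0.005821, so v = 172 cm.
The image is real, inverted and enlarged, on the far side of the lens.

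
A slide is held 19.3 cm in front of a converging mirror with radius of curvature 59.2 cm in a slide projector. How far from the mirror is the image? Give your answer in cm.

f = R/2 = 59.2/2 = 29.60 cm.
Mirror equation: 1/d_i = 1/f − 1/d_o = 1/(29.60) − 1/(19.3) = 0.03378 − 0.05181 = -0.01803, so d_i = -55.5 cm.
The image is virtual, upright and enlarged, behind the mirror.

55.5 cm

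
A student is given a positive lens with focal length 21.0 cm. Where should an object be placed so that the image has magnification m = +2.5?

m = −d_i/d_o ⇒ d_i = −m·d_o.
1/f = 1/d_o + 1/d_i = 1/d_o − 1/(m·d_o) = (1 − 1/m)/d_o, so d_o = f(1 − 1/m) = (21.00)(1 − 1/(+2.5)) = 12.6 cm.

12.6 cm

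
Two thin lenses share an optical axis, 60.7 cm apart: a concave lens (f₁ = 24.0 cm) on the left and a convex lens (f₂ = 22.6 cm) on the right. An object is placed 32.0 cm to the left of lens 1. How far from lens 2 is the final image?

Lens 1 is diverging, so f₁ = −24.0 cm.
Lens 1: 1/d_i1 = 1/f₁ − 1/d_o1 = 1/(-24.0) − 1/(32.0) = -0.07292, so d_i1 = -13.71 cm.
The intermediate image is 13.71 cm to the left of lens 1 (virtual), which is 60.7 − (-13.71) = 74.41 cm to the left of lens 2, so d_o2 = +74.41 cm.
Lens 2: 1/d_i2 = 1/f₂ − 1/d_o2 = 1/(22.6) − 1/(74.41) = 0.03081, so d_i2 = 32.5 cm.
The final image is real, 32.5 cm to the right of lens 2 (overall magnification ≈ -0.19).

32.5 cm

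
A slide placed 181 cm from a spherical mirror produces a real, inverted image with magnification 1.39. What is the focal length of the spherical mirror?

m = −d_i/d_o ⇒ d_i = −m·d_o = −(-1.39)·(181) = 251.6 cm.
1/f = 1/d_o + 1/d_i = 1/(181) + 1/(251.6) = 0.009499, so f = 105 cm.
Since f is positive, the spherical mirror is concave.

f = 105 cm (concave)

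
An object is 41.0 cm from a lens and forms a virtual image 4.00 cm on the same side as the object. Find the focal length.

Virtual image ⇒ d_i = −4.00 cm.
1/f = 1/d_o + 1/d_i = 1/(41.0) + 1/(-4.00) = -0.2256, so f = -4.43 cm.
Since f is negative, the lens is diverging.

f = -4.43 cm (diverging)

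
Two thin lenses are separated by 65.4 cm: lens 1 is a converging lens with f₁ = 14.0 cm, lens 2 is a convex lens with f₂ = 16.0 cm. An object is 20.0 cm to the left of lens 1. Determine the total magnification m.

m = +13.7

Lens 1: 1/d_i1 = 1/(14.0) − 1/(20.0) = 0.02143, so d_i1 = 46.67 cm; m₁ = −d_i1/d_o1 = -2.333.
d_o2 = 65.4 − (46.67) = 18.73 cm.
Lens 2: 1/d_i2 = 1/(16.0) − 1/(18.73) = 0.009110, so d_i2 = 109.8 cm; m₂ = −d_i2/d_o2 = -5.861.
m = m₁·m₂ = (-2.333)(-5.861) = +13.7.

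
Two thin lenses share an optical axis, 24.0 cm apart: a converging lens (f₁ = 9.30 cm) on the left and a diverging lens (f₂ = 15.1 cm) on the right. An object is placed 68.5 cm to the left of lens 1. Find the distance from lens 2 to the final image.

Lens 1: 1/d_i1 = 1/f₁ − 1/d_o1 = 1/(9.30) − 1/(68.5) = 0.09293, so d_i1 = 10.76 cm.
The intermediate image is 10.76 cm to the right of lens 1, which is 24.0 − (10.76) = 13.24 cm to the left of lens 2, so d_o2 = +13.24 cm.
Lens 2 is diverging, so f₂ = −15.1 cm.
Lens 2: 1/d_i2 = 1/f₂ − 1/d_o2 = 1/(-15.1) − 1/(13.24) = -0.1418, so d_i2 = -7.05 cm.
The final image is virtual, 7.05 cm to the left of lens 2 (overall magnification ≈ -0.084).

7.05 cm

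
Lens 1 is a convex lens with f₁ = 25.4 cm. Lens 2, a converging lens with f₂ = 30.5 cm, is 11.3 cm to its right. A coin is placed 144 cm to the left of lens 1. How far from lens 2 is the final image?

Lens 1: 1/d_i1 = 1/f₁ − 1/d_o1 = 1/(25.4) − 1/(144) = 0.03243, so d_i1 = 30.84 cm.
The intermediate image is 30.84 cm to the right of lens 1, which lies 19.54 cm to the right of lens 2 — a virtual object — so d_o2 = −19.54 cm.
Lens 2: 1/d_i2 = 1/f₂ − 1/d_o2 = 1/(30.5) − 1/(-19.54) = 0.08396, so d_i2 = 11.9 cm.
The final image is real, 11.9 cm to the right of lens 2 (overall magnification ≈ -0.13).

11.9 cm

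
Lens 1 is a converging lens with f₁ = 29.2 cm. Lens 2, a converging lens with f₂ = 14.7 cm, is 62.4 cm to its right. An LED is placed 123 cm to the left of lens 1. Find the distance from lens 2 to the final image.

37.7 cm

Lens 1: 1/d_i1 = 1/f₁ − 1/d_o1 = 1/(29.2) − 1/(123) = 0.02612, so d_i1 = 38.29 cm.
The intermediate image is 38.29 cm to the right of lens 1, which is 62.4 − (38.29) = 24.11 cm to the left of lens 2, so d_o2 = +24.11 cm.
Lens 2: 1/d_i2 = 1/f₂ − 1/d_o2 = 1/(14.7) − 1/(24.11) = 0.02655, so d_i2 = 37.7 cm.
The final image is real, 37.7 cm to the right of lens 2 (overall magnification ≈ 0.49).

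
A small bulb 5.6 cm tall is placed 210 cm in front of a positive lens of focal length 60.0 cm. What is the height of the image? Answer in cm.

2.24 cm

1/d_i = 1/f − 1/d_o = 1/(60.00) − 1/(210) = 0.01190, so d_i = 84.00 cm.
m = −d_i/d_o = -0.4000.
|h_i| = |m|·h_o = 0.4000 × 5.6 = 2.24 cm. The image is real, inverted and reduced, on the far side of the lens.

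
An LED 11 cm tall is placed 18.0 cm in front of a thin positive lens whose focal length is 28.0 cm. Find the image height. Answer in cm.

1/d_i = 1/f − 1/d_o = 1/(28.00) − 1/(18.0) = -0.01984, so d_i = -50.40 cm.
m = −d_i/d_o = +2.800.
|h_i| = |m|·h_o = 2.800 × 11 = 30.8 cm. The image is virtual, upright and enlarged, on the same side as the object.

30.8 cm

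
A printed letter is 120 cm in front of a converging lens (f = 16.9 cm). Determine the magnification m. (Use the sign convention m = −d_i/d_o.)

m = -0.164

1/d_i = 1/f − 1/d_o = 1/(16.90) − 1/(120) = 0.05084, so d_i = 19.67 cm.
m = −d_i/d_o = −(19.67)/(120) = -0.164.
The image is real, inverted and reduced, on the far side of the lens.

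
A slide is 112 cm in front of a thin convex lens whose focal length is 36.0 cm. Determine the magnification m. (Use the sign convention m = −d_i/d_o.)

m = -0.474

1/d_i = 1/f − 1/d_o = 1/(36.00) − 1/(112) = 0.01885, so d_i = 53.05 cm.
m = −d_i/d_o = −(53.05)/(112) = -0.474.
The image is real, inverted and reduced, on the far side of the lens.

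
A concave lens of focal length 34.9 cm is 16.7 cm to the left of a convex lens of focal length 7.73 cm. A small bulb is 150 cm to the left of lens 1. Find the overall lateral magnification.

f₁ = −34.9 cm (diverging).
Lens 1: 1/d_i1 = 1/(-34.9) − 1/(150) = -0.03532, so d_i1 = -28.31 cm; m₁ = −d_i1/d_o1 = +0.1887.
d_o2 = 16.7 − (-28.31) = 45.01 cm.
Lens 2: 1/d_i2 = 1/(7.73) − 1/(45.01) = 0.1071, so d_i2 = 9.333 cm; m₂ = −d_i2/d_o2 = -0.2073.
m = m₁·m₂ = (+0.1887)(-0.2073) = -0.0391.

m = -0.0391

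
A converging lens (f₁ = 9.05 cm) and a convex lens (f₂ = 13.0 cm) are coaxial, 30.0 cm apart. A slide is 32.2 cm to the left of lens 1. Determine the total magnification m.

m = +1.15

Lens 1: 1/d_i1 = 1/(9.05) − 1/(32.2) = 0.07944, so d_i1 = 12.59 cm; m₁ = −d_i1/d_o1 = -0.3910.
d_o2 = 30.0 − (12.59) = 17.41 cm.
Lens 2: 1/d_i2 = 1/(13.0) − 1/(17.41) = 0.01948, so d_i2 = 51.32 cm; m₂ = −d_i2/d_o2 = -2.948.
m = m₁·m₂ = (-0.3910)(-2.948) = +1.15.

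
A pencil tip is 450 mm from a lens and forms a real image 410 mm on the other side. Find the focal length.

Real image ⇒ d_i = +410 mm.
1/f = 1/d_o + 1/d_i = 1/(450) + 1/(410) = 0.004661, so f = 215 mm.
Since f is positive, the lens is converging.

f = 215 mm (converging)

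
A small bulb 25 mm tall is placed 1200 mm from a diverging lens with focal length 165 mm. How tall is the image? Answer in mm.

3.02 mm

For a diverging lens, f = -165 mm.
1/d_i = 1/f − 1/d_o = 1/(-165.0) − 1/(1200) = -0.006894, so d_i = -145.1 mm.
m = −d_i/d_o = +0.1209.
|h_i| = |m|·h_o = 0.1209 × 25 = 3.02 mm. The image is virtual, upright and reduced, on the same side as the object.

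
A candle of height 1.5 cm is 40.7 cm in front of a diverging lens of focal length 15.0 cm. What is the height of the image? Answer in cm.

For a diverging lens, f = -15.0 cm.
1/d_i = 1/f − 1/d_o = 1/(-15.00) − 1/(40.7) = -0.09124, so d_i = -10.96 cm.
m = −d_i/d_o = +0.2693.
|h_i| = |m|·h_o = 0.2693 × 1.5 = 0.404 cm. The image is virtual, upright and reduced, on the same side as the object.

0.404 cm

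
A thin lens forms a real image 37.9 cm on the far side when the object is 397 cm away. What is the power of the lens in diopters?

P = +2.89 D

d_i = +37.9 cm.
1/f = 1/d_o + 1/d_i = 1/(397) + 1/(37.9) = 0.02890 cm⁻¹.
f = 34.60 cm = 0.3460 m, so P = 1/f = +2.89 D.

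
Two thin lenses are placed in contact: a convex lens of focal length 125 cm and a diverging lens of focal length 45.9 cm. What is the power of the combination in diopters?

P = -1.38 D

P₁ = 1/f₁ = 1/(1.25 m) = +0.8000 D; P₂ = 1/f₂ = 1/(-0.459 m) = -2.179 D.
For thin lenses in contact, P = P₁ + P₂ = (+0.8000) + (-2.179) = -1.38 D.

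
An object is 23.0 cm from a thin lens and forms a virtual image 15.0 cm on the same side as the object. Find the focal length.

f = -43.1 cm (diverging)

Virtual image ⇒ d_i = −15.0 cm.
1/f = 1/d_o + 1/d_i = 1/(23.0) + 1/(-15.0) = -0.02319, so f = -43.1 cm.
Since f is negative, the thin lens is diverging.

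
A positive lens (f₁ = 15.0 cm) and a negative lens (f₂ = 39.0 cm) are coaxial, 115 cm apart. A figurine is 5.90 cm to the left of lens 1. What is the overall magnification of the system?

Lens 1: 1/d_i1 = 1/(15.0) − 1/(5.90) = -0.1028, so d_i1 = -9.725 cm; m₁ = −d_i1/d_o1 = +1.648.
d_o2 = 115 − (-9.725) = 124.7 cm.
f₂ = −39.0 cm (diverging).
Lens 2: 1/d_i2 = 1/(-39.0) − 1/(124.7) = -0.03366, so d_i2 = -29.71 cm; m₂ = −d_i2/d_o2 = +0.2382.
m = m₁·m₂ = (+1.648)(+0.2382) = +0.393.

m = +0.393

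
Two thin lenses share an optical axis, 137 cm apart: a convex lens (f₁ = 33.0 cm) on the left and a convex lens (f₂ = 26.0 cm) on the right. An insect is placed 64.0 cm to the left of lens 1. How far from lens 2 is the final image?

41.8 cm

Lens 1: 1/d_i1 = 1/f₁ − 1/d_o1 = 1/(33.0) − 1/(64.0) = 0.01468, so d_i1 = 68.13 cm.
The intermediate image is 68.13 cm to the right of lens 1, which is 137 − (68.13) = 68.87 cm to the left of lens 2, so d_o2 = +68.87 cm.
Lens 2: 1/d_i2 = 1/f₂ − 1/d_o2 = 1/(26.0) − 1/(68.87) = 0.02394, so d_i2 = 41.8 cm.
The final image is real, 41.8 cm to the right of lens 2 (overall magnification ≈ 0.65).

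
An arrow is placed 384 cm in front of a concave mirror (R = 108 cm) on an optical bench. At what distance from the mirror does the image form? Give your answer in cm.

f = R/2 = 108/2 = 54.00 cm.
Mirror equation: 1/d_i = 1/f − 1/d_o = 1/(54.00) − 1/(384) = 0.01852 − 0.002604 = 0.01591, so d_i = 62.8 cm.
The image is real, inverted and reduced, in front of the mirror.

62.8 cm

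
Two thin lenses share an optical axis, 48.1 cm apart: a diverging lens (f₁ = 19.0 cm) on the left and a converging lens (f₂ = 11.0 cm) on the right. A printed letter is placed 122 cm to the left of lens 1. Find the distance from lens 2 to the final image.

13.3 cm

Lens 1 is diverging, so f₁ = −19.0 cm.
Lens 1: 1/d_i1 = 1/f₁ − 1/d_o1 = 1/(-19.0) − 1/(122) = -0.06083, so d_i1 = -16.44 cm.
The intermediate image is 16.44 cm to the left of lens 1 (virtual), which is 48.1 − (-16.44) = 64.54 cm to the left of lens 2, so d_o2 = +64.54 cm.
Lens 2: 1/d_i2 = 1/f₂ − 1/d_o2 = 1/(11.0) − 1/(64.54) = 0.07541, so d_i2 = 13.3 cm.
The final image is real, 13.3 cm to the right of lens 2 (overall magnification ≈ -0.028).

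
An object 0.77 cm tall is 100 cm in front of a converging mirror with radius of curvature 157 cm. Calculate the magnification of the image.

f = R/2 = 157/2 = 78.50 cm.
1/d_i = 1/f − 1/d_o = 1/(78.50) − 1/(100) = 0.002739, so d_i = 365.1 cm.
m = −d_i/d_o = −(365.1)/(100) = -3.65.
The image is real, inverted and enlarged, in front of the mirror.

m = -3.65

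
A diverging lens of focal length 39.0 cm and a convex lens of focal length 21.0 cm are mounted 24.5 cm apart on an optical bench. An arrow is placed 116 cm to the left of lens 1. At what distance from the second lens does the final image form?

34.5 cm

Lens 1 is diverging, so f₁ = −39.0 cm.
Lens 1: 1/d_i1 = 1/f₁ − 1/d_o1 = 1/(-39.0) − 1/(116) = -0.03426, so d_i1 = -29.19 cm.
The intermediate image is 29.19 cm to the left of lens 1 (virtual), which is 24.5 − (-29.19) = 53.69 cm to the left of lens 2, so d_o2 = +53.69 cm.
Lens 2: 1/d_i2 = 1/f₂ − 1/d_o2 = 1/(21.0) − 1/(53.69) = 0.02899, so d_i2 = 34.5 cm.
The final image is real, 34.5 cm to the right of lens 2 (overall magnification ≈ -0.16).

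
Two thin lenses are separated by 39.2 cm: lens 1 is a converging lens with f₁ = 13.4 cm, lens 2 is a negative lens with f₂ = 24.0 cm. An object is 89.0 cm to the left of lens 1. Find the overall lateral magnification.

m = -0.0897

Lens 1: 1/d_i1 = 1/(13.4) − 1/(89.0) = 0.06339, so d_i1 = 15.78 cm; m₁ = −d_i1/d_o1 = -0.1773.
d_o2 = 39.2 − (15.78) = 23.42 cm.
f₂ = −24.0 cm (diverging).
Lens 2: 1/d_i2 = 1/(-24.0) − 1/(23.42) = -0.08437, so d_i2 = -11.85 cm; m₂ = −d_i2/d_o2 = +0.5061.
m = m₁·m₂ = (-0.1773)(+0.5061) = -0.0897.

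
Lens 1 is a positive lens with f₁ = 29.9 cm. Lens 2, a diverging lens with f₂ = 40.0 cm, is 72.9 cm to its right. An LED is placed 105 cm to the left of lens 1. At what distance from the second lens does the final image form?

17.5 cm

Lens 1: 1/d_i1 = 1/f₁ − 1/d_o1 = 1/(29.9) − 1/(105) = 0.02392, so d_i1 = 41.80 cm.
The intermediate image is 41.80 cm to the right of lens 1, which is 72.9 − (41.80) = 31.10 cm to the left of lens 2, so d_o2 = +31.10 cm.
Lens 2 is diverging, so f₂ = −40.0 cm.
Lens 2: 1/d_i2 = 1/f₂ − 1/d_o2 = 1/(-40.0) − 1/(31.10) = -0.05715, so d_i2 = -17.5 cm.
The final image is virtual, 17.5 cm to the left of lens 2 (overall magnification ≈ -0.22).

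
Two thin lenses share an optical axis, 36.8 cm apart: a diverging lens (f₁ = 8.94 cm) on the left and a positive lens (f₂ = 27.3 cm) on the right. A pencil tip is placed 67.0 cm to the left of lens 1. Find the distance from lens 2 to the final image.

Lens 1 is diverging, so f₁ = −8.94 cm.
Lens 1: 1/d_i1 = 1/f₁ − 1/d_o1 = 1/(-8.94) − 1/(67.0) = -0.1268, so d_i1 = -7.888 cm.
The intermediate image is 7.888 cm to the left of lens 1 (virtual), which is 36.8 − (-7.888) = 44.69 cm to the left of lens 2, so d_o2 = +44.69 cm.
Lens 2: 1/d_i2 = 1/f₂ − 1/d_o2 = 1/(27.3) − 1/(44.69) = 0.01425, so d_i2 = 70.2 cm.
The final image is real, 70.2 cm to the right of lens 2 (overall magnification ≈ -0.18).

70.2 cm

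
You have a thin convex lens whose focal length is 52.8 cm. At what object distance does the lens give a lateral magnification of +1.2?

8.80 cm

m = −d_i/d_o ⇒ d_i = −m·d_o.
1/f = 1/d_o + 1/d_i = 1/d_o − 1/(m·d_o) = (1 − 1/m)/d_o, so d_o = f(1 − 1/m) = (52.80)(1 − 1/(+1.2)) = 8.80 cm.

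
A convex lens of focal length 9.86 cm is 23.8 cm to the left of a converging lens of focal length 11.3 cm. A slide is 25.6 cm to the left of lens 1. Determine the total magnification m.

m = -2.00

Lens 1: 1/d_i1 = 1/(9.86) − 1/(25.6) = 0.06236, so d_i1 = 16.04 cm; m₁ = −d_i1/d_o1 = -0.6266.
d_o2 = 23.8 − (16.04) = 7.760 cm.
Lens 2: 1/d_i2 = 1/(11.3) − 1/(7.760) = -0.04037, so d_i2 = -24.77 cm; m₂ = −d_i2/d_o2 = +3.192.
m = m₁·m₂ = (-0.6266)(+3.192) = -2.00.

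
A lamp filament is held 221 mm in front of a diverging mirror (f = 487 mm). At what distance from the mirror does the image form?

For a diverging mirror, f = -487 mm.
Mirror equation: 1/v = 1/f − 1/u = 1/(-487.0) − 1/(221) = -0.002053 − 0.004525 = -0.006578, so v = -152 mm.
The image is virtual, upright and reduced, behind the mirror.

152 mm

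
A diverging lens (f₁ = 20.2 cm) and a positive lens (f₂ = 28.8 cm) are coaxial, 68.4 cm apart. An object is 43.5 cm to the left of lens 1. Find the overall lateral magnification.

f₁ = −20.2 cm (diverging).
Lens 1: 1/d_i1 = 1/(-20.2) − 1/(43.5) = -0.07249, so d_i1 = -13.79 cm; m₁ = −d_i1/d_o1 = +0.3170.
d_o2 = 68.4 − (-13.79) = 82.19 cm.
Lens 2: 1/d_i2 = 1/(28.8) − 1/(82.19) = 0.02256, so d_i2 = 44.34 cm; m₂ = −d_i2/d_o2 = -0.5394.
m = m₁·m₂ = (+0.3170)(-0.5394) = -0.171.

m = -0.171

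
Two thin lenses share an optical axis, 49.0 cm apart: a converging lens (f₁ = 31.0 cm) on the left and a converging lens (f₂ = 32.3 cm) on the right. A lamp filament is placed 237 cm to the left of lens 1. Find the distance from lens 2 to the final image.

Lens 1: 1/d_i1 = 1/f₁ − 1/d_o1 = 1/(31.0) − 1/(237) = 0.02804, so d_i1 = 35.67 cm.
The intermediate image is 35.67 cm to the right of lens 1, which is 49.0 − (35.67) = 13.33 cm to the left of lens 2, so d_o2 = +13.33 cm.
Lens 2: 1/d_i2 = 1/f₂ − 1/d_o2 = 1/(32.3) − 1/(13.33) = -0.04406, so d_i2 = -22.7 cm.
The final image is virtual, 22.7 cm to the left of lens 2 (overall magnification ≈ -0.26).

22.7 cm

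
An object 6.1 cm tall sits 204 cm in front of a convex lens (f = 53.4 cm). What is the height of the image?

1/d_i = 1/f − 1/d_o = 1/(53.40) − 1/(204) = 0.01382, so d_i = 72.33 cm.
m = −d_i/d_o = -0.3546.
|h_i| = |m|·h_o = 0.3546 × 6.1 = 2.16 cm. The image is real, inverted and reduced, on the far side of the lens.

2.16 cm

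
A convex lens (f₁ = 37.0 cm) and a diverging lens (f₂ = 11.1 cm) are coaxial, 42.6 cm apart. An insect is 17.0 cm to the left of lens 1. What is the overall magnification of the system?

m = +0.241

Lens 1: 1/d_i1 = 1/(37.0) − 1/(17.0) = -0.03180, so d_i1 = -31.45 cm; m₁ = −d_i1/d_o1 = +1.850.
d_o2 = 42.6 − (-31.45) = 74.05 cm.
f₂ = −11.1 cm (diverging).
Lens 2: 1/d_i2 = 1/(-11.1) − 1/(74.05) = -0.1036, so d_i2 = -9.653 cm; m₂ = −d_i2/d_o2 = +0.1304.
m = m₁·m₂ = (+1.850)(+0.1304) = +0.241.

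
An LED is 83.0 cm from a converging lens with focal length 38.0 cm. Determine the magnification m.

m = -0.844

1/d_i = 1/f − 1/d_o = 1/(38.00) − 1/(83.0) = 0.01427, so d_i = 70.09 cm.
m = −d_i/d_o = −(70.09)/(83.0) = -0.844.
The image is real, inverted and reduced, on the far side of the lens.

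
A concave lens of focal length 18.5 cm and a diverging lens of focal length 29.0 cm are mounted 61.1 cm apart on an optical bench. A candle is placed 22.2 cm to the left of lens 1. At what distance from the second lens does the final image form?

20.6 cm

Lens 1 is diverging, so f₁ = −18.5 cm.
Lens 1: 1/d_i1 = 1/f₁ − 1/d_o1 = 1/(-18.5) − 1/(22.2) = -0.09910, so d_i1 = -10.09 cm.
The intermediate image is 10.09 cm to the left of lens 1 (virtual), which is 61.1 − (-10.09) = 71.19 cm to the left of lens 2, so d_o2 = +71.19 cm.
Lens 2 is diverging, so f₂ = −29.0 cm.
Lens 2: 1/d_i2 = 1/f₂ − 1/d_o2 = 1/(-29.0) − 1/(71.19) = -0.04853, so d_i2 = -20.6 cm.
The final image is virtual, 20.6 cm to the left of lens 2 (overall magnification ≈ 0.13).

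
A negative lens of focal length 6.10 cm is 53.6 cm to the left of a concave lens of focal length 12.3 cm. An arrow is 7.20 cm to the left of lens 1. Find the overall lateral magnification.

f₁ = −6.10 cm (diverging).
Lens 1: 1/d_i1 = 1/(-6.10) − 1/(7.20) = -0.3028, so d_i1 = -3.302 cm; m₁ = −d_i1/d_o1 = +0.4586.
d_o2 = 53.6 − (-3.302) = 56.90 cm.
f₂ = −12.3 cm (diverging).
Lens 2: 1/d_i2 = 1/(-12.3) − 1/(56.90) = -0.09888, so d_i2 = -10.11 cm; m₂ = −d_i2/d_o2 = +0.1777.
m = m₁·m₂ = (+0.4586)(+0.1777) = +0.0815.

m = +0.0815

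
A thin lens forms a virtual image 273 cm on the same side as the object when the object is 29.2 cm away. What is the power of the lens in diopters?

P = +3.06 D

Virtual image ⇒ d_i = −273 cm.
1/f = 1/d_o + 1/d_i = 1/(29.2) + 1/(-273) = 0.03058 cm⁻¹.
f = 32.70 cm = 0.3270 m, so P = 1/f = +3.06 D.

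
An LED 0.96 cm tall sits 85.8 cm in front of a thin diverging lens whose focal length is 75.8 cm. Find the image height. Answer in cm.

0.450 cm

For a diverging lens, f = -75.8 cm.
1/d_i = 1/f − 1/d_o = 1/(-75.80) − 1/(85.8) = -0.02485, so d_i = -40.25 cm.
m = −d_i/d_o = +0.4691.
|h_i| = |m|·h_o = 0.4691 × 0.96 = 0.450 cm. The image is virtual, upright and reduced, on the same side as the object.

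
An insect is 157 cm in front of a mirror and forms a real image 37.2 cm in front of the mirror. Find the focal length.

f = 30.1 cm (concave)

Real image ⇒ d_i = +37.2 cm.
1/f = 1/d_o + 1/d_i = 1/(157) + 1/(37.2) = 0.03325, so f = 30.1 cm.
Since f is positive, the mirror is concave.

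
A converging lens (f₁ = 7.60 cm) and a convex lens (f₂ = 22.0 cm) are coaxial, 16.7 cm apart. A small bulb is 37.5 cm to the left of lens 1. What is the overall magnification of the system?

Lens 1: 1/d_i1 = 1/(7.60) − 1/(37.5) = 0.1049, so d_i1 = 9.532 cm; m₁ = −d_i1/d_o1 = -0.2542.
d_o2 = 16.7 − (9.532) = 7.168 cm.
Lens 2: 1/d_i2 = 1/(22.0) − 1/(7.168) = -0.09405, so d_i2 = -10.63 cm; m₂ = −d_i2/d_o2 = +1.483.
m = m₁·m₂ = (-0.2542)(+1.483) = -0.377.

m = -0.377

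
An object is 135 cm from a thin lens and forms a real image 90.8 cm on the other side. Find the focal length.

f = 54.3 cm (converging)

Real image ⇒ d_i = +90.8 cm.
1/f = 1/d_o + 1/d_i = 1/(135) + 1/(90.8) = 0.01842, so f = 54.3 cm.
Since f is positive, the thin lens is converging.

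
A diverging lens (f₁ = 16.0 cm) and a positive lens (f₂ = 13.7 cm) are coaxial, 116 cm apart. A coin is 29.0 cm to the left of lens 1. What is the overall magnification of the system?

f₁ = −16.0 cm (diverging).
Lens 1: 1/d_i1 = 1/(-16.0) − 1/(29.0) = -0.09698, so d_i1 = -10.31 cm; m₁ = −d_i1/d_o1 = +0.3555.
d_o2 = 116 − (-10.31) = 126.3 cm.
Lens 2: 1/d_i2 = 1/(13.7) − 1/(126.3) = 0.06508, so d_i2 = 15.37 cm; m₂ = −d_i2/d_o2 = -0.1217.
m = m₁·m₂ = (+0.3555)(-0.1217) = -0.0433.

m = -0.0433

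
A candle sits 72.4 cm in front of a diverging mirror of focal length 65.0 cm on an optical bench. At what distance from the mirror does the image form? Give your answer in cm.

34.3 cm

For a diverging mirror, f = -65.0 cm.
Mirror equation: 1/s_i = 1/f − 1/s_o = 1/(-65.00) − 1/(72.4) = -0.01538 − 0.01381 = -0.02920, so s_i = -34.3 cm.
The image is virtual, upright and reduced, behind the mirror.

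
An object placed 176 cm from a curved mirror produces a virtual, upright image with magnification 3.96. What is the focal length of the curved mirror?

f = 235 cm (concave)

m = −d_i/d_o ⇒ d_i = −m·d_o = −(+3.96)·(176) = -697.0 cm.
1/f = 1/d_o + 1/d_i = 1/(176) + 1/(-697.0) = 0.004247, so f = 235 cm.
Since f is positive, the curved mirror is concave.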